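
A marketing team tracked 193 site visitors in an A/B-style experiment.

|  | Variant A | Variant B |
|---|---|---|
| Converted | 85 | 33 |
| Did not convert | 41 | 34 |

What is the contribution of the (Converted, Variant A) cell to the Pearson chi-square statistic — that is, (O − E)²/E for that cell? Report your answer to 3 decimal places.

0.823

Row total (Converted) = 118; column total (Variant A) = 126; N = 193.
Expected count E = 118 × 126 / 193 = 77.0363.
Contribution = (O − E)²/E = (85 − 77.0363)² / 77.0363 = 0.823.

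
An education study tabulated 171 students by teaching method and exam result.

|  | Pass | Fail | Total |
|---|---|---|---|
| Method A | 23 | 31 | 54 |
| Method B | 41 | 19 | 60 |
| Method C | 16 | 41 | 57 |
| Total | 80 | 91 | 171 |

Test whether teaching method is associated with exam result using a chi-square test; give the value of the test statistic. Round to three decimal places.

Grand total N = 171.
Expected counts (row total × column total / N):
  Method A, Pass: 54×80/171 = 25.2632
  Method A, Fail: 54×91/171 = 28.7368
  Method B, Pass: 60×80/171 = 28.0702
  Method B, Fail: 60×91/171 = 31.9298
  Method C, Pass: 57×80/171 = 26.6667
  Method C, Fail: 57×91/171 = 30.3333
Contributions (O − E)²/E:
  (23 − 25.2632)²/25.2632 = 0.2027
  (31 − 28.7368)²/28.7368 = 0.1782
  (41 − 28.0702)²/28.0702 = 5.9558
  (19 − 31.9298)²/31.9298 = 5.2359
  (16 − 26.6667)²/26.6667 = 4.2667
  (41 − 30.3333)²/30.3333 = 3.7509
χ² = 0.2027 + 0.1782 + 5.9558 + 5.2359 + 4.2667 + 3.7509 = 19.590

19.590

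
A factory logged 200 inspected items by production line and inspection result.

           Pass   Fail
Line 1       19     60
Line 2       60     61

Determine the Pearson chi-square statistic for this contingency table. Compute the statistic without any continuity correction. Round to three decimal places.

13.042

Row totals: 79, 121. Column totals: 79, 121. Grand total N = 200.
Expected counts (row total × column total / N):
  Line 1, Pass: 79×79/200 = 31.2050
  Line 1, Fail: 79×121/200 = 47.7950
  Line 2, Pass: 121×79/200 = 47.7950
  Line 2, Fail: 121×121/200 = 73.2050
Contributions (O − E)²/E:
  (19 − 31.2050)²/31.2050 = 4.7737
  (60 − 47.7950)²/47.7950 = 3.1167
  (60 − 47.7950)²/47.7950 = 3.1167
  (61 − 73.2050)²/73.2050 = 2.0349
χ² = 4.7737 + 3.1167 + 3.1167 + 2.0349 = 13.042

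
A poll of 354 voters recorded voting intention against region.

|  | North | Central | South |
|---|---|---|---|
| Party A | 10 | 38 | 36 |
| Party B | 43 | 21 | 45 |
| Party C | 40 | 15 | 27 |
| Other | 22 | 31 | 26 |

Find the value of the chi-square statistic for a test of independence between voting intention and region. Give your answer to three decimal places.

38.595

Row totals: 84, 109, 82, 79. Column totals: 115, 105, 134. Grand total N = 354.
Expected counts (row total × column total / N):
  Party A, North: 84×115/354 = 27.2881
  Party A, Central: 84×105/354 = 24.9153
  Party A, South: 84×134/354 = 31.7966
  Party B, North: 109×115/354 = 35.4096
  Party B, Central: 109×105/354 = 32.3305
  Party B, South: 109×134/354 = 41.2599
  Party C, North: 82×115/354 = 26.6384
  Party C, Central: 82×105/354 = 24.3220
  Party C, South: 82×134/354 = 31.0395
  Other, North: 79×115/354 = 25.6638
  Other, Central: 79×105/354 = 23.4322
  Other, South: 79×134/354 = 29.9040
Contributions (O − E)²/E:
  (10 − 27.2881)²/27.2881 = 10.9527
  (38 − 24.9153)²/24.9153 = 6.8717
  (36 − 31.7966)²/31.7966 = 0.5557
  (43 − 35.4096)²/35.4096 = 1.6271
  (21 − 32.3305)²/32.3305 = 3.9709
  (45 − 41.2599)²/41.2599 = 0.3390
  (40 − 26.6384)²/26.6384 = 6.7021
  (15 − 24.3220)²/24.3220 = 3.5729
  (27 − 31.0395)²/31.0395 = 0.5257
  (22 − 25.6638)²/25.6638 = 0.5230
  (31 − 23.4322)²/23.4322 = 2.4441
  (26 − 29.9040)²/29.9040 = 0.5097
χ² = 10.9527 + 6.8717 + 0.5557 + 1.6271 + 3.9709 + 0.3390 + 6.7021 + 3.5729 + 0.5257 + 0.5230 + 2.4441 + 0.5097 = 38.595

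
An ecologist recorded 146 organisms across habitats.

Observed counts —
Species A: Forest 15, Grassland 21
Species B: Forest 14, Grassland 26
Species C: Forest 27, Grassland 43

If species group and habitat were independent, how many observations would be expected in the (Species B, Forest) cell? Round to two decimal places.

15.34

Row total (Species B) = 40; column total (Forest) = 56; grand total N = 146.
Expected count = (row total × column total) / N = 40 × 56 / 146 = 15.34.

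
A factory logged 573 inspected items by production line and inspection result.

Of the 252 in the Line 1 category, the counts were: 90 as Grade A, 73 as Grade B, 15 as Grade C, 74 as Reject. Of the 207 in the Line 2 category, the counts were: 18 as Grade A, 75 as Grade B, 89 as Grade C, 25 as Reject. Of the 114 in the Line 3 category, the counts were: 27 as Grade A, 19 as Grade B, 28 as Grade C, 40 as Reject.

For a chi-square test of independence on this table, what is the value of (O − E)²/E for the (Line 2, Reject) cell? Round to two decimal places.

Row total (Line 2) = 207; column total (Reject) = 139; N = 573.
Expected count E = 207 × 139 / 573 = 50.215.
Contribution = (O − E)²/E = (25 − 50.215)² / 50.215 = 12.66.

12.66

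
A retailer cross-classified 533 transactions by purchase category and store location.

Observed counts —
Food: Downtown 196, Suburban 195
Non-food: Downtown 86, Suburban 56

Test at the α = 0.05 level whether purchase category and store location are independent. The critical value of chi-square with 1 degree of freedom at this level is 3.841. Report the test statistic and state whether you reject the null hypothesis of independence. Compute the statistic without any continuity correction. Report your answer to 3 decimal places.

4.553; reject H₀

Row totals: 391, 142. Column totals: 282, 251. Grand total N = 533.
Expected counts (row total × column total / N):
  Food, Downtown: 391×282/533 = 206.8705
  Food, Suburban: 391×251/533 = 184.1295
  Non-food, Downtown: 142×282/533 = 75.1295
  Non-food, Suburban: 142×251/533 = 66.8705
Contributions (O − E)²/E:
  (196 − 206.8705)²/206.8705 = 0.5712
  (195 − 184.1295)²/184.1295 = 0.6418
  (86 − 75.1295)²/75.1295 = 1.5729
  (56 − 66.8705)²/66.8705 = 1.7671
χ² = 0.5712 + 0.6418 + 1.5729 + 1.7671 = 4.553
df = (2−1)(2−1) = 1. Since 4.553 > 3.841, reject the null hypothesis of independence at α = 0.05.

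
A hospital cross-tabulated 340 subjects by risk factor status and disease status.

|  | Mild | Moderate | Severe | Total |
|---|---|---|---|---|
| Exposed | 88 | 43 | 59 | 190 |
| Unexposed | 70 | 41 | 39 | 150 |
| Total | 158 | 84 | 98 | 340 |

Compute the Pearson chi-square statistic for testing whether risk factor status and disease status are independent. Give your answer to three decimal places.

1.495

Grand total N = 340.
Expected counts (row total × column total / N):
  Exposed, Mild: 190×158/340 = 88.2941
  Exposed, Moderate: 190×84/340 = 46.9412
  Exposed, Severe: 190×98/340 = 54.7647
  Unexposed, Mild: 150×158/340 = 69.7059
  Unexposed, Moderate: 150×84/340 = 37.0588
  Unexposed, Severe: 150×98/340 = 43.2353
Contributions (O − E)²/E:
  (88 − 88.2941)²/88.2941 = 0.0010
  (43 − 46.9412)²/46.9412 = 0.3309
  (59 − 54.7647)²/54.7647 = 0.3275
  (70 − 69.7059)²/69.7059 = 0.0012
  (41 − 37.0588)²/37.0588 = 0.4191
  (39 − 43.2353)²/43.2353 = 0.4149
χ² = 0.0010 + 0.3309 + 0.3275 + 0.0012 + 0.4191 + 0.4149 = 1.495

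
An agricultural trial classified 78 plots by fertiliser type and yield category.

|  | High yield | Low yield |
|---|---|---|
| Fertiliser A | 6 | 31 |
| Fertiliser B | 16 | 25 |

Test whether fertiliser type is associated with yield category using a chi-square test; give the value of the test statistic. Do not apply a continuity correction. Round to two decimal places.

Row totals: 37, 41. Column totals: 22, 56. Grand total N = 78.
Expected counts (row total × column total / N):
  Fertiliser A, High yield: 37×22/78 = 10.436
  Fertiliser A, Low yield: 37×56/78 = 26.564
  Fertiliser B, High yield: 41×22/78 = 11.564
  Fertiliser B, Low yield: 41×56/78 = 29.436
Contributions (O − E)²/E:
  (6 − 10.436)²/10.436 = 1.8856
  (31 − 26.564)²/26.564 = 0.7408
  (16 − 11.564)²/11.564 = 1.7017
  (25 − 29.436)²/29.436 = 0.6685
χ² = 1.8856 + 0.7408 + 1.7017 + 0.6685 = 5.00

5.00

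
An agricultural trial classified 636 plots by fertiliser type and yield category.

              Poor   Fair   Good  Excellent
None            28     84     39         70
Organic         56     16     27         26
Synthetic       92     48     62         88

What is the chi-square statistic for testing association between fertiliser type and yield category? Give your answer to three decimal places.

69.759

Row totals: 221, 125, 290. Column totals: 176, 148, 128, 184. Grand total N = 636.
Expected counts (row total × column total / N):
  None, Poor: 221×176/636 = 61.1572
  None, Fair: 221×148/636 = 51.4277
  None, Good: 221×128/636 = 44.4780
  None, Excellent: 221×184/636 = 63.9371
  Organic, Poor: 125×176/636 = 34.5912
  Organic, Fair: 125×148/636 = 29.0881
  Organic, Good: 125×128/636 = 25.1572
  Organic, Excellent: 125×184/636 = 36.1635
  Synthetic, Poor: 290×176/636 = 80.2516
  Synthetic, Fair: 290×148/636 = 67.4843
  Synthetic, Good: 290×128/636 = 58.3648
  Synthetic, Excellent: 290×184/636 = 83.8994
Contributions (O − E)²/E:
  (28 − 61.1572)²/61.1572 = 17.9766
  (84 − 51.4277)²/51.4277 = 20.6300
  (39 − 44.4780)²/44.4780 = 0.6747
  (70 − 63.9371)²/63.9371 = 0.5749
  (56 − 34.5912)²/34.5912 = 13.2501
  (16 − 29.0881)²/29.0881 = 5.8889
  (27 − 25.1572)²/25.1572 = 0.1350
  (26 − 36.1635)²/36.1635 = 2.8564
  (92 − 80.2516)²/80.2516 = 1.7199
  (48 − 67.4843)²/67.4843 = 5.6256
  (62 − 58.3648)²/58.3648 = 0.2264
  (88 − 83.8994)²/83.8994 = 0.2004
χ² = 17.9766 + 20.6300 + 0.6747 + 0.5749 + 13.2501 + 5.8889 + 0.1350 + 2.8564 + 1.7199 + 5.6256 + 0.2264 + 0.2004 = 69.759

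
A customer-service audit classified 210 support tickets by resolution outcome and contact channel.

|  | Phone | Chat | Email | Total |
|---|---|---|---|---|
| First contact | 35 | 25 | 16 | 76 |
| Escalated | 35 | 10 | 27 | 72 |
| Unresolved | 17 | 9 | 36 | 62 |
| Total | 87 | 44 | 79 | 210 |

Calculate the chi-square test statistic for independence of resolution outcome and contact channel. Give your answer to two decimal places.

Grand total N = 210.
Expected counts (row total × column total / N):
  First contact, Phone: 76×87/210 = 31.486
  First contact, Chat: 76×44/210 = 15.924
  First contact, Email: 76×79/210 = 28.590
  Escalated, Phone: 72×87/210 = 29.829
  Escalated, Chat: 72×44/210 = 15.086
  Escalated, Email: 72×79/210 = 27.086
  Unresolved, Phone: 62×87/210 = 25.686
  Unresolved, Chat: 62×44/210 = 12.990
  Unresolved, Email: 62×79/210 = 23.324
Contributions (O − E)²/E:
  (35 − 31.486)²/31.486 = 0.3922
  (25 − 15.924)²/15.924 = 5.1729
  (16 − 28.590)²/28.590 = 5.5442
  (35 − 29.829)²/29.829 = 0.8964
  (10 − 15.086)²/15.086 = 1.7147
  (27 − 27.086)²/27.086 = 0.0003
  (17 − 25.686)²/25.686 = 2.9373
  (9 − 12.990)²/12.990 = 1.2256
  (36 − 23.324)²/23.324 = 6.8891
χ² = 0.3922 + 5.1729 + 5.5442 + 0.8964 + 1.7147 + 0.0003 + 2.9373 + 1.2256 + 6.8891 = 24.77

24.77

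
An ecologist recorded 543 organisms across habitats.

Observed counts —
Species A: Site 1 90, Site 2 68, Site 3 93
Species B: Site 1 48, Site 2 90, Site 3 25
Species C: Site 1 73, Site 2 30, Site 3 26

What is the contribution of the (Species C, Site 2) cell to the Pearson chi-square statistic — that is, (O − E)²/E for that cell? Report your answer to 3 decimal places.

Row total (Species C) = 129; column total (Site 2) = 188; N = 543.
Expected count E = 129 × 188 / 543 = 44.6630.
Contribution = (O − E)²/E = (30 − 44.6630)² / 44.6630 = 4.814.

4.814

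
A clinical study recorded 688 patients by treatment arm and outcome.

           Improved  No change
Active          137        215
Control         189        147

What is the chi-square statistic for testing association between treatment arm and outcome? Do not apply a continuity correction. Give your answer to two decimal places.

Row totals: 352, 336. Column totals: 326, 362. Grand total N = 688.
Expected counts (row total × column total / N):
  Active, Improved: 352×326/688 = 166.791
  Active, No change: 352×362/688 = 185.209
  Control, Improved: 336×326/688 = 159.209
  Control, No change: 336×362/688 = 176.791
Contributions (O − E)²/E:
  (137 − 166.791)²/166.791 = 5.3211
  (215 − 185.209)²/185.209 = 4.7919
  (189 − 159.209)²/159.209 = 5.5745
  (147 − 176.791)²/176.791 = 5.0201
χ² = 5.3211 + 4.7919 + 5.5745 + 5.0201 = 20.71

20.71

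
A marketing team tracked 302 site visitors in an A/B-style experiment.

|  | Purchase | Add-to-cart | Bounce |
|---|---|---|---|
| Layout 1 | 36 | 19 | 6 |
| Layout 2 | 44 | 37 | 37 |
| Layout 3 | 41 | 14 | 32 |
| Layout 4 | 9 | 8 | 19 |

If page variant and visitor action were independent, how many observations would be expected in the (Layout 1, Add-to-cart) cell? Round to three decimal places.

15.755

Row total (Layout 1) = 61; column total (Add-to-cart) = 78; grand total N = 302.
Expected count = (row total × column total) / N = 61 × 78 / 302 = 15.755.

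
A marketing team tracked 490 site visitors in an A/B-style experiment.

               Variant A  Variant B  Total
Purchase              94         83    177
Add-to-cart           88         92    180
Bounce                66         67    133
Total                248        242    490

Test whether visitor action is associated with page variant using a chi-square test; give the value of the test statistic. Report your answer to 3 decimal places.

Grand total N = 490.
Expected counts (row total × column total / N):
  Purchase, Variant A: 177×248/490 = 89.5837
  Purchase, Variant B: 177×242/490 = 87.4163
  Add-to-cart, Variant A: 180×248/490 = 91.1020
  Add-to-cart, Variant B: 180×242/490 = 88.8980
  Bounce, Variant A: 133×248/490 = 67.3143
  Bounce, Variant B: 133×242/490 = 65.6857
Contributions (O − E)²/E:
  (94 − 89.5837)²/89.5837 = 0.2177
  (83 − 87.4163)²/87.4163 = 0.2231
  (88 − 91.1020)²/91.1020 = 0.1056
  (92 − 88.8980)²/88.8980 = 0.1082
  (66 − 67.3143)²/67.3143 = 0.0257
  (67 − 65.6857)²/65.6857 = 0.0263
χ² = 0.2177 + 0.2231 + 0.1056 + 0.1082 + 0.0257 + 0.0263 = 0.707

0.707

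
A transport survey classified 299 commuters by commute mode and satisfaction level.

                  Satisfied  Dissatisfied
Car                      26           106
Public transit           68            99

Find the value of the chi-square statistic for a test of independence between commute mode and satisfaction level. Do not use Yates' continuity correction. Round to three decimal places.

Row totals: 132, 167. Column totals: 94, 205. Grand total N = 299.
Expected counts (row total × column total / N):
  Car, Satisfied: 132×94/299 = 41.4983
  Car, Dissatisfied: 132×205/299 = 90.5017
  Public transit, Satisfied: 167×94/299 = 52.5017
  Public transit, Dissatisfied: 167×205/299 = 114.4983
Contributions (O − E)²/E:
  (26 − 41.4983)²/41.4983 = 5.7881
  (106 − 90.5017)²/90.5017 = 2.6541
  (68 − 52.5017)²/52.5017 = 4.5750
  (99 − 114.4983)²/114.4983 = 2.0978
χ² = 5.7881 + 2.6541 + 4.5750 + 2.0978 = 15.115

15.115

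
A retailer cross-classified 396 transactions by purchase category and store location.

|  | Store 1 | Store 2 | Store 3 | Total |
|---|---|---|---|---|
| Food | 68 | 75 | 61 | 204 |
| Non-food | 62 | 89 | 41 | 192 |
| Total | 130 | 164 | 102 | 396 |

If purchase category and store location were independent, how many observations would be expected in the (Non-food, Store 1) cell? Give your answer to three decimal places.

Row total (Non-food) = 192; column total (Store 1) = 130; grand total N = 396.
Expected count = (row total × column total) / N = 192 × 130 / 396 = 63.030.

63.030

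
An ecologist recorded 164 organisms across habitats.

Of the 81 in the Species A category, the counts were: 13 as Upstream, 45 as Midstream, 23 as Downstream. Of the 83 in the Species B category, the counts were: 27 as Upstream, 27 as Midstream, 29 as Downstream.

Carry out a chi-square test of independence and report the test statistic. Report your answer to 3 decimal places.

10.069

Row totals: 81, 83. Column totals: 40, 72, 52. Grand total N = 164.
Expected counts (row total × column total / N):
  Species A, Upstream: 81×40/164 = 19.7561
  Species A, Midstream: 81×72/164 = 35.5610
  Species A, Downstream: 81×52/164 = 25.6829
  Species B, Upstream: 83×40/164 = 20.2439
  Species B, Midstream: 83×72/164 = 36.4390
  Species B, Downstream: 83×52/164 = 26.3171
Contributions (O − E)²/E:
  (13 − 19.7561)²/19.7561 = 2.3104
  (45 − 35.5610)²/35.5610 = 2.5054
  (23 − 25.6829)²/25.6829 = 0.2803
  (27 − 20.2439)²/20.2439 = 2.2547
  (27 − 36.4390)²/36.4390 = 2.4450
  (29 − 26.3171)²/26.3171 = 0.2735
χ² = 2.3104 + 2.5054 + 0.2803 + 2.2547 + 2.4450 + 0.2735 = 10.069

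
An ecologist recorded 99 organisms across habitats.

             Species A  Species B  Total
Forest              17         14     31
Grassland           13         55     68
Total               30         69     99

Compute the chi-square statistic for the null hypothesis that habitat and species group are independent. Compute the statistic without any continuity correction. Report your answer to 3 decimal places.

Grand total N = 99.
Expected counts (row total × column total / N):
  Forest, Species A: 31×30/99 = 9.39394
  Forest, Species B: 31×69/99 = 21.60606
  Grassland, Species A: 68×30/99 = 20.60606
  Grassland, Species B: 68×69/99 = 47.39394
Contributions (O − E)²/E:
  (17 − 9.39394)²/9.39394 = 6.1585
  (14 − 21.60606)²/21.60606 = 2.6776
  (13 − 20.60606)²/20.60606 = 2.8075
  (55 − 47.39394)²/47.39394 = 1.2207
χ² = 6.1585 + 2.6776 + 2.8075 + 1.2207 = 12.864

12.864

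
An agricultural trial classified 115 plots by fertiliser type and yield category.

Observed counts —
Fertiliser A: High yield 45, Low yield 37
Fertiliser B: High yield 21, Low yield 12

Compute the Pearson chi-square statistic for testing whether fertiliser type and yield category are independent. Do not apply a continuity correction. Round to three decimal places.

0.738

Row totals: 82, 33. Column totals: 66, 49. Grand total N = 115.
Expected counts (row total × column total / N):
  Fertiliser A, High yield: 82×66/115 = 47.0609
  Fertiliser A, Low yield: 82×49/115 = 34.9391
  Fertiliser B, High yield: 33×66/115 = 18.9391
  Fertiliser B, Low yield: 33×49/115 = 14.0609
Contributions (O − E)²/E:
  (45 − 47.0609)²/47.0609 = 0.0903
  (37 − 34.9391)²/34.9391 = 0.1216
  (21 − 18.9391)²/18.9391 = 0.2243
  (12 − 14.0609)²/14.0609 = 0.3021
χ² = 0.0903 + 0.1216 + 0.2243 + 0.3021 = 0.738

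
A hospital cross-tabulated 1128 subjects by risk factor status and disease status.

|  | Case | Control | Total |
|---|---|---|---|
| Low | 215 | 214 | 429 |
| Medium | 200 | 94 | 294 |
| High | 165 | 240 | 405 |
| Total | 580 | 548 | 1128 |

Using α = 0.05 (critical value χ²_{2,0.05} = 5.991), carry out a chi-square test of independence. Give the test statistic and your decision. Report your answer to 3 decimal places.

Grand total N = 1128.
Expected counts (row total × column total / N):
  Low, Case: 429×580/1128 = 220.5851
  Low, Control: 429×548/1128 = 208.4149
  Medium, Case: 294×580/1128 = 151.1702
  Medium, Control: 294×548/1128 = 142.8298
  High, Case: 405×580/1128 = 208.2447
  High, Control: 405×548/1128 = 196.7553
Contributions (O − E)²/E:
  (215 − 220.5851)²/220.5851 = 0.1414
  (214 − 208.4149)²/208.4149 = 0.1497
  (200 − 151.1702)²/151.1702 = 15.7726
  (94 − 142.8298)²/142.8298 = 16.6936
  (165 − 208.2447)²/208.2447 = 8.9803
  (240 − 196.7553)²/196.7553 = 9.5047
χ² = 0.1414 + 0.1497 + 15.7726 + 16.6936 + 8.9803 + 9.5047 = 51.242
df = (3−1)(2−1) = 2. Since 51.242 > 5.991, reject the null hypothesis of independence at α = 0.05.

51.242; reject H₀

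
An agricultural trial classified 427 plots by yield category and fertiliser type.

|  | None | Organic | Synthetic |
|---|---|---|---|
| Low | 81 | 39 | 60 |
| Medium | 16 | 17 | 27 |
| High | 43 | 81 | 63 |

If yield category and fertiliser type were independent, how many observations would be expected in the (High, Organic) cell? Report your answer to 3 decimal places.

59.998

Row total (High) = 187; column total (Organic) = 137; grand total N = 427.
Expected count = (row total × column total) / N = 187 × 137 / 427 = 59.998.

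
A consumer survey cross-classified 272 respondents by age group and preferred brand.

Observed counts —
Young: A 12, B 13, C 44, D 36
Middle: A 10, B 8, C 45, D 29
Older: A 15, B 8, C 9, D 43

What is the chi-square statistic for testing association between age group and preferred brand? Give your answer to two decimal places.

Row totals: 105, 92, 75. Column totals: 37, 29, 98, 108. Grand total N = 272.
Expected counts (row total × column total / N):
  Young, A: 105×37/272 = 14.283
  Young, B: 105×29/272 = 11.195
  Young, C: 105×98/272 = 37.831
  Young, D: 105×108/272 = 41.691
  Middle, A: 92×37/272 = 12.515
  Middle, B: 92×29/272 = 9.809
  Middle, C: 92×98/272 = 33.147
  Middle, D: 92×108/272 = 36.529
  Older, A: 75×37/272 = 10.202
  Older, B: 75×29/272 = 7.996
  Older, C: 75×98/272 = 27.022
  Older, D: 75×108/272 = 29.779
Contributions (O − E)²/E:
  (12 − 14.283)²/14.283 = 0.3649
  (13 − 11.195)²/11.195 = 0.2910
  (44 − 37.831)²/37.831 = 1.0060
  (36 − 41.691)²/41.691 = 0.7768
  (10 − 12.515)²/12.515 = 0.5054
  (8 − 9.809)²/9.809 = 0.3336
  (45 − 33.147)²/33.147 = 4.2385
  (29 − 36.529)²/36.529 = 1.5518
  (15 − 10.202)²/10.202 = 2.2565
  (8 − 7.996)²/7.996 = 0.0000
  (9 − 27.022)²/27.022 = 12.0196
  (43 − 29.779)²/29.779 = 5.8697
χ² = 0.3649 + 0.2910 + 1.0060 + 0.7768 + 0.5054 + 0.3336 + 4.2385 + 1.5518 + 2.2565 + 0.0000 + 12.0196 + 5.8697 = 29.21

29.21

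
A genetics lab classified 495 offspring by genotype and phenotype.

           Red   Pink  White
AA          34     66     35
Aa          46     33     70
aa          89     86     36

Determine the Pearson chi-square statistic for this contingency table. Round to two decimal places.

Row totals: 135, 149, 211. Column totals: 169, 185, 141. Grand total N = 495.
Expected counts (row total × column total / N):
  AA, Red: 135×169/495 = 46.091
  AA, Pink: 135×185/495 = 50.455
  AA, White: 135×141/495 = 38.455
  Aa, Red: 149×169/495 = 50.871
  Aa, Pink: 149×185/495 = 55.687
  Aa, White: 149×141/495 = 42.442
  aa, Red: 211×169/495 = 72.038
  aa, Pink: 211×185/495 = 78.859
  aa, White: 211×141/495 = 60.103
Contributions (O − E)²/E:
  (34 − 46.091)²/46.091 = 3.1718
  (66 − 50.455)²/50.455 = 4.7894
  (35 − 38.455)²/38.455 = 0.3104
  (46 − 50.871)²/50.871 = 0.4664
  (33 − 55.687)²/55.687 = 9.2427
  (70 − 42.442)²/42.442 = 17.8937
  (89 − 72.038)²/72.038 = 3.9939
  (86 − 78.859)²/78.859 = 0.6466
  (36 − 60.103)²/60.103 = 9.6660
χ² = 3.1718 + 4.7894 + 0.3104 + 0.4664 + 9.2427 + 17.8937 + 3.9939 + 0.6466 + 9.6660 = 50.18

50.18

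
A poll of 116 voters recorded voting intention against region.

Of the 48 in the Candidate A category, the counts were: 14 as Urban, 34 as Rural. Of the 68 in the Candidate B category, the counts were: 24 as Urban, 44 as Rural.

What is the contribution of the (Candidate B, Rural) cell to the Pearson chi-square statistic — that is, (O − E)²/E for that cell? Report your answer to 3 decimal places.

0.065

Row total (Candidate B) = 68; column total (Rural) = 78; N = 116.
Expected count E = 68 × 78 / 116 = 45.7241.
Contribution = (O − E)²/E = (44 − 45.7241)² / 45.7241 = 0.065.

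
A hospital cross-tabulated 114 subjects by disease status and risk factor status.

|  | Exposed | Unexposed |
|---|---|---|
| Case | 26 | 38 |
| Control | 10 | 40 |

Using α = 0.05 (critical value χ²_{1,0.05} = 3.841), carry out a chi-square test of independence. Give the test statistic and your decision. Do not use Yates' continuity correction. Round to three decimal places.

5.526; reject H₀

Row totals: 64, 50. Column totals: 36, 78. Grand total N = 114.
Expected counts (row total × column total / N):
  Case, Exposed: 64×36/114 = 20.2105
  Case, Unexposed: 64×78/114 = 43.7895
  Control, Exposed: 50×36/114 = 15.7895
  Control, Unexposed: 50×78/114 = 34.2105
Contributions (O − E)²/E:
  (26 − 20.2105)²/20.2105 = 1.6585
  (38 − 43.7895)²/43.7895 = 0.7654
  (10 − 15.7895)²/15.7895 = 2.1228
  (40 − 34.2105)²/34.2105 = 0.9798
χ² = 1.6585 + 0.7654 + 2.1228 + 0.9798 = 5.526
df = (2−1)(2−1) = 1. Since 5.526 > 3.841, reject the null hypothesis of independence at α = 0.05.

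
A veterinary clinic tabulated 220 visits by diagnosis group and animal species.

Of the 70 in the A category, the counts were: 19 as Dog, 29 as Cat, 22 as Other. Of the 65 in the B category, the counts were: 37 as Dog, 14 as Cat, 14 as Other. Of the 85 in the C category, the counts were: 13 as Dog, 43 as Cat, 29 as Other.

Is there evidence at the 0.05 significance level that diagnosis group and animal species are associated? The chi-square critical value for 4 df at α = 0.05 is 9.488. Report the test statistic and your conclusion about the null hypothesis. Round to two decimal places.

31.13; reject H₀

Row totals: 70, 65, 85. Column totals: 69, 86, 65. Grand total N = 220.
Expected counts (row total × column total / N):
  A, Dog: 70×69/220 = 21.955
  A, Cat: 70×86/220 = 27.364
  A, Other: 70×65/220 = 20.682
  B, Dog: 65×69/220 = 20.386
  B, Cat: 65×86/220 = 25.409
  B, Other: 65×65/220 = 19.205
  C, Dog: 85×69/220 = 26.659
  C, Cat: 85×86/220 = 33.227
  C, Other: 85×65/220 = 25.114
Contributions (O − E)²/E:
  (19 − 21.955)²/21.955 = 0.3977
  (29 − 27.364)²/27.364 = 0.0978
  (22 − 20.682)²/20.682 = 0.0840
  (37 − 20.386)²/20.386 = 13.5399
  (14 − 25.409)²/25.409 = 5.1228
  (14 − 19.205)²/19.205 = 1.4107
  (13 − 26.659)²/26.659 = 6.9983
  (43 − 33.227)²/33.227 = 2.8745
  (29 − 25.114)²/25.114 = 0.6013
χ² = 0.3977 + 0.0978 + 0.0840 + 13.5399 + 5.1228 + 1.4107 + 6.9983 + 2.8745 + 0.6013 = 31.13
df = (3−1)(3−1) = 4. Since 31.13 > 9.488, reject the null hypothesis of independence at α = 0.05.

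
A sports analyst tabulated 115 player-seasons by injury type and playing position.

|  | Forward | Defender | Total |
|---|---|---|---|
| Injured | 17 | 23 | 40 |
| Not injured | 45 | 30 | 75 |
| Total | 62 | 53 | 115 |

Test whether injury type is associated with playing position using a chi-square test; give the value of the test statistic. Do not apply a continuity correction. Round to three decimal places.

3.215

Grand total N = 115.
Expected counts (row total × column total / N):
  Injured, Forward: 40×62/115 = 21.5652
  Injured, Defender: 40×53/115 = 18.4348
  Not injured, Forward: 75×62/115 = 40.4348
  Not injured, Defender: 75×53/115 = 34.5652
Contributions (O − E)²/E:
  (17 − 21.5652)²/21.5652 = 0.9664
  (23 − 18.4348)²/18.4348 = 1.1305
  (45 − 40.4348)²/40.4348 = 0.5154
  (30 − 34.5652)²/34.5652 = 0.6029
χ² = 0.9664 + 1.1305 + 0.5154 + 0.6029 = 3.215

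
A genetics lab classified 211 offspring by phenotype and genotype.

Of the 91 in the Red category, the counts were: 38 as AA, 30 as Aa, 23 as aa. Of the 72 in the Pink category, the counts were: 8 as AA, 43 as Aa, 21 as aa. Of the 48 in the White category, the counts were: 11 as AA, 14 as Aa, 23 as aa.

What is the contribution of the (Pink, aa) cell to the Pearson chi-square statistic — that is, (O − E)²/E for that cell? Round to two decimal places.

0.15

Row total (Pink) = 72; column total (aa) = 67; N = 211.
Expected count E = 72 × 67 / 211 = 22.863.
Contribution = (O − E)²/E = (21 − 22.863)² / 22.863 = 0.15.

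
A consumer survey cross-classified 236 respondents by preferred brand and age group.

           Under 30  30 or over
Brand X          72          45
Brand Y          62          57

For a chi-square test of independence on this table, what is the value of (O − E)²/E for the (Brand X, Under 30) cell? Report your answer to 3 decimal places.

0.467

Row total (Brand X) = 117; column total (Under 30) = 134; N = 236.
Expected count E = 117 × 134 / 236 = 66.4322.
Contribution = (O − E)²/E = (72 − 66.4322)² / 66.4322 = 0.467.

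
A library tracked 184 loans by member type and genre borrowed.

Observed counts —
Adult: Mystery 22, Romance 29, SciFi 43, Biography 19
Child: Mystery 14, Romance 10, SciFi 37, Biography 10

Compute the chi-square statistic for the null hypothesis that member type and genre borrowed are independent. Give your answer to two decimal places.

4.95

Row totals: 113, 71. Column totals: 36, 39, 80, 29. Grand total N = 184.
Expected counts (row total × column total / N):
  Adult, Mystery: 113×36/184 = 22.109
  Adult, Romance: 113×39/184 = 23.951
  Adult, SciFi: 113×80/184 = 49.130
  Adult, Biography: 113×29/184 = 17.810
  Child, Mystery: 71×36/184 = 13.891
  Child, Romance: 71×39/184 = 15.049
  Child, SciFi: 71×80/184 = 30.870
  Child, Biography: 71×29/184 = 11.190
Contributions (O − E)²/E:
  (22 − 22.109)²/22.109 = 0.0005
  (29 − 23.951)²/23.951 = 1.0644
  (43 − 49.130)²/49.130 = 0.7648
  (19 − 17.810)²/17.810 = 0.0795
  (14 − 13.891)²/13.891 = 0.0009
  (10 − 15.049)²/15.049 = 1.6940
  (37 − 30.870)²/30.870 = 1.2173
  (10 − 11.190)²/11.190 = 0.1266
χ² = 0.0005 + 1.0644 + 0.7648 + 0.0795 + 0.0009 + 1.6940 + 1.2173 + 0.1266 = 4.95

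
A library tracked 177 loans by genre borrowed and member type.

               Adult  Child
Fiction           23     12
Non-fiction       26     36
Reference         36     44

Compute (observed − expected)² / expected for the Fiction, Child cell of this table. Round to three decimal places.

2.108

Row total (Fiction) = 35; column total (Child) = 92; N = 177.
Expected count E = 35 × 92 / 177 = 18.1921.
Contribution = (O − E)²/E = (12 − 18.1921)² / 18.1921 = 2.108.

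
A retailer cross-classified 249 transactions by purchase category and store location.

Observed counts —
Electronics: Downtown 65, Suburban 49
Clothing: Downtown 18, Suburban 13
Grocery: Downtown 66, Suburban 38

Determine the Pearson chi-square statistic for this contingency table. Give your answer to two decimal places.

Row totals: 114, 31, 104. Column totals: 149, 100. Grand total N = 249.
Expected counts (row total × column total / N):
  Electronics, Downtown: 114×149/249 = 68.217
  Electronics, Suburban: 114×100/249 = 45.783
  Clothing, Downtown: 31×149/249 = 18.550
  Clothing, Suburban: 31×100/249 = 12.450
  Grocery, Downtown: 104×149/249 = 62.233
  Grocery, Suburban: 104×100/249 = 41.767
Contributions (O − E)²/E:
  (65 − 68.217)²/68.217 = 0.1517
  (49 − 45.783)²/45.783 = 0.2260
  (18 − 18.550)²/18.550 = 0.0163
  (13 − 12.450)²/12.450 = 0.0243
  (66 − 62.233)²/62.233 = 0.2280
  (38 − 41.767)²/41.767 = 0.3397
χ² = 0.1517 + 0.2260 + 0.0163 + 0.0243 + 0.2280 + 0.3397 = 0.99

0.99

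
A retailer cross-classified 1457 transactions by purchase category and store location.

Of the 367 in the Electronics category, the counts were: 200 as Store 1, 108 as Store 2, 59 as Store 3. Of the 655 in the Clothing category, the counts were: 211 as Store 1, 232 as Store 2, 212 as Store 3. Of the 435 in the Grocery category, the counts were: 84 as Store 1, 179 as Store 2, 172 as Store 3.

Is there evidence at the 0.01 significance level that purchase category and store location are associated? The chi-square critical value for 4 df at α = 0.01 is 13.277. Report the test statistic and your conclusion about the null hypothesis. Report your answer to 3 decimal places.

118.865; reject H₀

Row totals: 367, 655, 435. Column totals: 495, 519, 443. Grand total N = 1457.
Expected counts (row total × column total / N):
  Electronics, Store 1: 367×495/1457 = 124.6843
  Electronics, Store 2: 367×519/1457 = 130.7296
  Electronics, Store 3: 367×443/1457 = 111.5861
  Clothing, Store 1: 655×495/1457 = 222.5292
  Clothing, Store 2: 655×519/1457 = 233.3185
  Clothing, Store 3: 655×443/1457 = 199.1524
  Grocery, Store 1: 435×495/1457 = 147.7865
  Grocery, Store 2: 435×519/1457 = 154.9520
  Grocery, Store 3: 435×443/1457 = 132.2615
Contributions (O − E)²/E:
  (200 − 124.6843)²/124.6843 = 45.4945
  (108 − 130.7296)²/130.7296 = 3.9519
  (59 − 111.5861)²/111.5861 = 24.7817
  (211 − 222.5292)²/222.5292 = 0.5973
  (232 − 233.3185)²/233.3185 = 0.0075
  (212 − 199.1524)²/199.1524 = 0.8288
  (84 − 147.7865)²/147.7865 = 27.5311
  (179 − 154.9520)²/154.9520 = 3.7322
  (172 − 132.2615)²/132.2615 = 11.9396
χ² = 45.4945 + 3.9519 + 24.7817 + 0.5973 + 0.0075 + 0.8288 + 27.5311 + 3.7322 + 11.9396 = 118.865
df = (3−1)(3−1) = 4. Since 118.865 > 13.277, reject the null hypothesis of independence at α = 0.01.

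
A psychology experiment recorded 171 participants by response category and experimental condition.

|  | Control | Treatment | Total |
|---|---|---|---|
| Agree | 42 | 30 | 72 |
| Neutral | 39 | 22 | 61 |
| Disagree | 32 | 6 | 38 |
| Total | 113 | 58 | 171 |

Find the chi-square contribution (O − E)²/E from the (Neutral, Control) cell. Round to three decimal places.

0.043

Row total (Neutral) = 61; column total (Control) = 113; N = 171.
Expected count E = 61 × 113 / 171 = 40.30994.
Contribution = (O − E)²/E = (39 − 40.30994)² / 40.30994 = 0.043.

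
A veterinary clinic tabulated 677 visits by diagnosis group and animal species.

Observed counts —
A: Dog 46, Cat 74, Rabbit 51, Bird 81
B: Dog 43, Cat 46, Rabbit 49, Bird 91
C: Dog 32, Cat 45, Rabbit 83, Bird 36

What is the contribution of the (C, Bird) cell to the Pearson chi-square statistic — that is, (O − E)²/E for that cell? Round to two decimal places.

Row total (C) = 196; column total (Bird) = 208; N = 677.
Expected count E = 196 × 208 / 677 = 60.2186.
Contribution = (O − E)²/E = (36 − 60.2186)² / 60.2186 = 9.74.

9.74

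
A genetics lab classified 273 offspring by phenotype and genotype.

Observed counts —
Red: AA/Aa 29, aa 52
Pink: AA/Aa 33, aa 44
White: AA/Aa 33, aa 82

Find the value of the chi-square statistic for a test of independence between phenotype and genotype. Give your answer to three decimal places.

4.128

Row totals: 81, 77, 115. Column totals: 95, 178. Grand total N = 273.
Expected counts (row total × column total / N):
  Red, AA/Aa: 81×95/273 = 28.1868
  Red, aa: 81×178/273 = 52.8132
  Pink, AA/Aa: 77×95/273 = 26.7949
  Pink, aa: 77×178/273 = 50.2051
  White, AA/Aa: 115×95/273 = 40.0183
  White, aa: 115×178/273 = 74.9817
Contributions (O − E)²/E:
  (29 − 28.1868)²/28.1868 = 0.0235
  (52 − 52.8132)²/52.8132 = 0.0125
  (33 − 26.7949)²/26.7949 = 1.4370
  (44 − 50.2051)²/50.2051 = 0.7669
  (33 − 40.0183)²/40.0183 = 1.2309
  (82 − 74.9817)²/74.9817 = 0.6569
χ² = 0.0235 + 0.0125 + 1.4370 + 0.7669 + 1.2309 + 0.6569 = 4.128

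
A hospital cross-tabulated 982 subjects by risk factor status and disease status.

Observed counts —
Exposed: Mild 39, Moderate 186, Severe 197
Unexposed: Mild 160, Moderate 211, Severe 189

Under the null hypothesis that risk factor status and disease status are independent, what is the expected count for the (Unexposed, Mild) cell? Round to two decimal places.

113.48

Row total (Unexposed) = 560; column total (Mild) = 199; grand total N = 982.
Expected count = (row total × column total) / N = 560 × 199 / 982 = 113.48.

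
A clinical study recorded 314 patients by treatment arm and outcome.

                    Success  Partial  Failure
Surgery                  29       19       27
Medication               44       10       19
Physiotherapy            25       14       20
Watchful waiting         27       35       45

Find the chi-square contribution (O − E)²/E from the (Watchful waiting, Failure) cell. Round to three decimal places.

1.361

Row total (Watchful waiting) = 107; column total (Failure) = 111; N = 314.
Expected count E = 107 × 111 / 314 = 37.8248.
Contribution = (O − E)²/E = (45 − 37.8248)² / 37.8248 = 1.361.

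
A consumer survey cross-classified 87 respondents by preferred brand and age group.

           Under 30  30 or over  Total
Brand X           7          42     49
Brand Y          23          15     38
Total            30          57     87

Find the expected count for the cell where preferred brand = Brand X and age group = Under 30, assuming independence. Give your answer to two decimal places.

Row total (Brand X) = 49; column total (Under 30) = 30; grand total N = 87.
Expected count = (row total × column total) / N = 49 × 30 / 87 = 16.90.

16.90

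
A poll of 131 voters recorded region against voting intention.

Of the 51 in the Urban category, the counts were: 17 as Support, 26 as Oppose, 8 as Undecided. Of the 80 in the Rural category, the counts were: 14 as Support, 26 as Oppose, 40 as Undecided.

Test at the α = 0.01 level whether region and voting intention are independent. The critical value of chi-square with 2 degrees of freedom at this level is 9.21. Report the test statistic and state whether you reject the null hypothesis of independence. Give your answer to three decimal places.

Row totals: 51, 80. Column totals: 31, 52, 48. Grand total N = 131.
Expected counts (row total × column total / N):
  Urban, Support: 51×31/131 = 12.0687
  Urban, Oppose: 51×52/131 = 20.2443
  Urban, Undecided: 51×48/131 = 18.6870
  Rural, Support: 80×31/131 = 18.9313
  Rural, Oppose: 80×52/131 = 31.7557
  Rural, Undecided: 80×48/131 = 29.3130
Contributions (O − E)²/E:
  (17 − 12.0687)²/12.0687 = 2.0149
  (26 − 20.2443)²/20.2443 = 1.6364
  (8 − 18.6870)²/18.6870 = 6.1118
  (14 − 18.9313)²/18.9313 = 1.2845
  (26 − 31.7557)²/31.7557 = 1.0432
  (40 − 29.3130)²/29.3130 = 3.8963
χ² = 2.0149 + 1.6364 + 6.1118 + 1.2845 + 1.0432 + 3.8963 = 15.987
df = (2−1)(3−1) = 2. Since 15.987 > 9.21, reject the null hypothesis of independence at α = 0.01.

15.987; reject H₀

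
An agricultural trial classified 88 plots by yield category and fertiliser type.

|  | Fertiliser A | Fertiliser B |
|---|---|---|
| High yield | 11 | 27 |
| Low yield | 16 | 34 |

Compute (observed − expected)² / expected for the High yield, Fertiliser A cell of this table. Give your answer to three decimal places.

Row total (High yield) = 38; column total (Fertiliser A) = 27; N = 88.
Expected count E = 38 × 27 / 88 = 11.6591.
Contribution = (O − E)²/E = (11 − 11.6591)² / 11.6591 = 0.037.

0.037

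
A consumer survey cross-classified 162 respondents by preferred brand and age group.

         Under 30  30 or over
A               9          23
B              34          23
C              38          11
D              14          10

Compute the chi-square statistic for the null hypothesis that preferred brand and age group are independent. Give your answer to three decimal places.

Row totals: 32, 57, 49, 24. Column totals: 95, 67. Grand total N = 162.
Expected counts (row total × column total / N):
  A, Under 30: 32×95/162 = 18.7654
  A, 30 or over: 32×67/162 = 13.2346
  B, Under 30: 57×95/162 = 33.4259
  B, 30 or over: 57×67/162 = 23.5741
  C, Under 30: 49×95/162 = 28.7346
  C, 30 or over: 49×67/162 = 20.2654
  D, Under 30: 24×95/162 = 14.0741
  D, 30 or over: 24×67/162 = 9.9259
Contributions (O − E)²/E:
  (9 − 18.7654)²/18.7654 = 5.0819
  (23 − 13.2346)²/13.2346 = 7.2056
  (34 − 33.4259)²/33.4259 = 0.0099
  (23 − 23.5741)²/23.5741 = 0.0140
  (38 − 28.7346)²/28.7346 = 2.9876
  (11 − 20.2654)²/20.2654 = 4.2362
  (14 − 14.0741)²/14.0741 = 0.0004
  (10 − 9.9259)²/9.9259 = 0.0006
χ² = 5.0819 + 7.2056 + 0.0099 + 0.0140 + 2.9876 + 4.2362 + 0.0004 + 0.0006 = 19.536

19.536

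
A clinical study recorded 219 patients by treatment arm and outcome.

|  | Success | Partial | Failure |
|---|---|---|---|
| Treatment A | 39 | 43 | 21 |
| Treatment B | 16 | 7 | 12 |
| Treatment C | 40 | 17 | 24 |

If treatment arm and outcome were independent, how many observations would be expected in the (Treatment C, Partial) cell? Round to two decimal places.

24.78

Row total (Treatment C) = 81; column total (Partial) = 67; grand total N = 219.
Expected count = (row total × column total) / N = 81 × 67 / 219 = 24.78.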